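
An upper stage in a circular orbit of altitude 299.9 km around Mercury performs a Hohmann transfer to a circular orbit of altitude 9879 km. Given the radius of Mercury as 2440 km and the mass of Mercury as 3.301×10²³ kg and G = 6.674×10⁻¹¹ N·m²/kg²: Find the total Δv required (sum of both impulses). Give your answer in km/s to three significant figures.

μ = GM = 6.674×10⁻¹¹ × 3.301×10²³ = 2.203×10¹³ m³/s².
r₁ = 2440 + 299.9 = 2739.9 km = 2.7399×10⁶ m.
r₂ = 2440 + 9879 = 12319 km = 1.2319×10⁷ m.
Transfer ellipse a_t = (r₁ + r₂)/2 = 7.529×10⁶ m.
At r₁: circular v_c1 = √(μ/r₁) = 2836 m/s; transfer-periherm v_p = √[μ(2/r₁ − 1/a_t)] = 3627 m/s.
Δv₁ = v_p − v_c1 = 791.4 m/s.
At r₂: circular v_c2 = √(μ/r₂) = 1337 m/s; transfer-apoherm v_a = √[μ(2/r₂ − 1/a_t)] = 806.7 m/s.
Δv₂ = v_c2 − v_a = 530.6 m/s.
Total Δv = Δv₁ + Δv₂ = 1322 m/s = 1.322 km/s.

Δv_total ≈ 1.32 km/s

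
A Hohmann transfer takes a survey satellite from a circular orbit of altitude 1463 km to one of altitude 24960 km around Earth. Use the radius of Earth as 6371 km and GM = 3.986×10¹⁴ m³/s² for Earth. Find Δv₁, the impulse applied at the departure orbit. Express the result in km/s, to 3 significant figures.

r₁ = 6371 + 1463 = 7834.0 km = 7.8340×10⁶ m.
r₂ = 6371 + 24960 = 31331 km = 3.1331×10⁷ m.
Transfer ellipse a_t = (r₁ + r₂)/2 = 1.958×10⁷ m.
At r₁: circular v_c1 = √(μ/r₁) = 7133 m/s; transfer-perigee v_p = √[μ(2/r₁ − 1/a_t)] = 9023 m/s.
Δv₁ = v_p − v_c1 = 1889 m/s.
= 1.889 km/s.

Δv ≈ 1.89 km/s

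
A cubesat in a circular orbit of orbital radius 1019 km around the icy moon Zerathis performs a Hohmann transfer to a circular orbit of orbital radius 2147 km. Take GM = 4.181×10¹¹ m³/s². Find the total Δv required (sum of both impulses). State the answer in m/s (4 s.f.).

Δv_total ≈ 192.7 m/s

r₁ = 1019 km = 1.019×10⁶ m.
r₂ = 2147 km = 2.147×10⁶ m.
Transfer ellipse a_t = (r₁ + r₂)/2 = 1.583×10⁶ m.
At r₁: circular v_c1 = √(μ/r₁) = 640.5 m/s; transfer-periapsis v_p = √[μ(2/r₁ − 1/a_t)] = 746.0 m/s.
Δv₁ = v_p − v_c1 = 105.4 m/s.
At r₂: circular v_c2 = √(μ/r₂) = 441.3 m/s; transfer-apoapsis v_a = √[μ(2/r₂ − 1/a_t)] = 354.1 m/s.
Δv₂ = v_c2 − v_a = 87.24 m/s.
Total Δv = Δv₁ + Δv₂ = 192.7 m/s.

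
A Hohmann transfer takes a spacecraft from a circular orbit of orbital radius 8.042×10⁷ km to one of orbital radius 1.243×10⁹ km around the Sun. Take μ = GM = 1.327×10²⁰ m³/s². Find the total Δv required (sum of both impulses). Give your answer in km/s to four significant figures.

r₁ = 8.042×10⁷ km = 8.042×10¹⁰ m.
r₂ = 1.243×10⁹ km = 1.243×10¹² m.
Transfer ellipse a_t = (r₁ + r₂)/2 = 6.617×10¹¹ m.
At r₁: circular v_c1 = √(μ/r₁) = 40620 m/s; transfer-perihelion v_p = √[μ(2/r₁ − 1/a_t)] = 55670 m/s.
Δv₁ = v_p − v_c1 = 15050 m/s.
At r₂: circular v_c2 = √(μ/r₂) = 10330 m/s; transfer-aphelion v_a = √[μ(2/r₂ − 1/a_t)] = 3602 m/s.
Δv₂ = v_c2 − v_a = 6730 m/s.
Total Δv = Δv₁ + Δv₂ = 21780 m/s = 21.78 km/s.

Δv_total ≈ 21.78 km/s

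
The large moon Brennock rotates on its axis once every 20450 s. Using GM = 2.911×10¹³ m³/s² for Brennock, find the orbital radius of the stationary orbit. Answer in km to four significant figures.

r_sync ≈ 6756 km

A synchronous orbit has period T, so by Kepler's third law a = (μT²/4π²)^(1/3).
μT²/4π² = 2.911×10¹³ × (2.045×10⁴)² / 39.48 = 3.084×10²⁰ m³.
a = 6.756×10⁶ m = 6756.0 km.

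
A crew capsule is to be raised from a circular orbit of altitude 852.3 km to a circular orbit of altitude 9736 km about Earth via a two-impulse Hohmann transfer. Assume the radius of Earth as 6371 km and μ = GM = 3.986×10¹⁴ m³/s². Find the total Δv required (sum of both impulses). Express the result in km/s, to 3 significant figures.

r₁ = 6371 + 852.3 = 7223.3 km = 7.2233×10⁶ m.
r₂ = 6371 + 9736 = 16107 km = 1.6107×10⁷ m.
Transfer ellipse a_t = (r₁ + r₂)/2 = 1.167×10⁷ m.
At r₁: circular v_c1 = √(μ/r₁) = 7428 m/s; transfer-perigee v_p = √[μ(2/r₁ − 1/a_t)] = 8729 m/s.
Δv₁ = v_p − v_c1 = 1300 m/s.
At r₂: circular v_c2 = √(μ/r₂) = 4975 m/s; transfer-apogee v_a = √[μ(2/r₂ − 1/a_t)] = 3915 m/s.
Δv₂ = v_c2 − v_a = 1060 m/s.
Total Δv = Δv₁ + Δv₂ = 2361 m/s = 2.361 km/s.

Δv_total ≈ 2.36 km/s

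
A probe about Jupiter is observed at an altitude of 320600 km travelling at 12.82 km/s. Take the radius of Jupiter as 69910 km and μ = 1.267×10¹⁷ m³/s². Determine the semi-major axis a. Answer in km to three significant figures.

a ≈ 2.61×10⁵ km

r = 69910 + 320600 = 3.9051×10⁵ km = 3.905×10⁸ m.
Vis-viva rearranged: 1/a = 2/r − v²/μ = 5.122×10⁻⁹ − 1.297×10⁻⁹ = 3.824×10⁻⁹ m⁻¹.
a = 2.615×10⁸ m = 2.6148×10⁵ km.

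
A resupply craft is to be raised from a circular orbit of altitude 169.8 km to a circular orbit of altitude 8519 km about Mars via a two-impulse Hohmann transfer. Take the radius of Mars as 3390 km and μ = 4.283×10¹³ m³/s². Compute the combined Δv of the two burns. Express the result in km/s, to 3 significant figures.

r₁ = 3390 + 169.8 = 3559.8 km = 3.5598×10⁶ m.
r₂ = 3390 + 8519 = 11909 km = 1.1909×10⁷ m.
Transfer ellipse a_t = (r₁ + r₂)/2 = 7.734×10⁶ m.
At r₁: circular v_c1 = √(μ/r₁) = 3469 m/s; transfer-periapsis v_p = √[μ(2/r₁ − 1/a_t)] = 4304 m/s.
Δv₁ = v_p − v_c1 = 835.5 m/s.
At r₂: circular v_c2 = √(μ/r₂) = 1896 m/s; transfer-apoapsis v_a = √[μ(2/r₂ − 1/a_t)] = 1287 m/s.
Δv₂ = v_c2 − v_a = 609.9 m/s.
Total Δv = Δv₁ + Δv₂ = 1445 m/s = 1.445 km/s.

Δv_total ≈ 1.45 km/s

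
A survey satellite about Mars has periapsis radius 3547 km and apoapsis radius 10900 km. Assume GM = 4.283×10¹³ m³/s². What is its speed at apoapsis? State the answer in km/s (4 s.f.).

v ≈ 1.389 km/s

Semi-major axis a = (r_p + r_a)/2 = 7223.5 km = 7.224×10⁶ m.
Vis-viva: v² = μ(2/r − 1/a) = 4.283×10¹³ × (1.835×10⁻⁷ − 1.384×10⁻⁷) = 1.929×10⁶ m²/s².
v = 1389 m/s = 1.389 km/s.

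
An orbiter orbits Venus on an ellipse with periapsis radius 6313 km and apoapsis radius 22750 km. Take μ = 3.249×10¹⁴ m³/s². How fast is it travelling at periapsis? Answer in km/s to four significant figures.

v ≈ 8.976 km/s

Semi-major axis a = (r_p + r_a)/2 = 14532 km = 1.453×10⁷ m.
Vis-viva: v² = μ(2/r − 1/a) = 3.249×10¹⁴ × (3.168×10⁻⁷ − 6.882×10⁻⁸) = 8.057×10⁷ m²/s².
v = 8976 m/s = 8.976 km/s.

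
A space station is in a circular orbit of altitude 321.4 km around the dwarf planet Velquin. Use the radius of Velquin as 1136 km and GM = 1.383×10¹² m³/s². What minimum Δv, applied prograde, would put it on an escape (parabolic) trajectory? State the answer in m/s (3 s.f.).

Δv ≈ 404 m/s

r = 1136 + 321.4 = 1457.4 km = 1.4574×10⁶ m.
Circular speed v_c = √(μ/r) = 974.1 m/s.
Escape speed v_esc = √(2μ/r) = √2 × v_c = 1378 m/s.
Δv = v_esc − v_c = 403.5 m/s.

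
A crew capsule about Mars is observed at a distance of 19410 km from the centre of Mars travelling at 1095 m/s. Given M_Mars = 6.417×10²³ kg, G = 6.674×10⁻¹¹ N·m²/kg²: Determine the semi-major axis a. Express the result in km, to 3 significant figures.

μ = GM = 6.674×10⁻¹¹ × 6.417×10²³ = 4.283×10¹³ m³/s².
r = 1.941×10⁷ m.
Specific orbital energy ε = v²/2 − μ/r = (1095)²/2 − 4.283×10¹³/1.941×10⁷ = -1.607×10⁶ J/kg.
Since ε = −μ/(2a), a = −μ/(2ε) = 1.333×10⁷ m = 13326 km.

a ≈ 13300 km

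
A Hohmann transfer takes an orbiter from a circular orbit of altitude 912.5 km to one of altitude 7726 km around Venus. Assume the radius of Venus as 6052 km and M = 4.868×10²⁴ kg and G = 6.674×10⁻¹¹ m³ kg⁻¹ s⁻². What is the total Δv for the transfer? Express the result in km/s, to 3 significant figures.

μ = GM = 6.674×10⁻¹¹ × 4.868×10²⁴ = 3.249×10¹⁴ m³/s².
r₁ = 6052 + 912.5 = 6964.5 km = 6.9645×10⁶ m.
r₂ = 6052 + 7726 = 13778 km = 1.3778×10⁷ m.
Transfer ellipse a_t = (r₁ + r₂)/2 = 1.037×10⁷ m.
At r₁: circular v_c1 = √(μ/r₁) = 6830 m/s; transfer-periapsis v_p = √[μ(2/r₁ − 1/a_t)] = 7872 m/s.
Δv₁ = v_p − v_c1 = 1042 m/s.
At r₂: circular v_c2 = √(μ/r₂) = 4856 m/s; transfer-apoapsis v_a = √[μ(2/r₂ − 1/a_t)] = 3979 m/s.
Δv₂ = v_c2 − v_a = 876.7 m/s.
Total Δv = Δv₁ + Δv₂ = 1919 m/s = 1.919 km/s.

Δv_total ≈ 1.92 km/s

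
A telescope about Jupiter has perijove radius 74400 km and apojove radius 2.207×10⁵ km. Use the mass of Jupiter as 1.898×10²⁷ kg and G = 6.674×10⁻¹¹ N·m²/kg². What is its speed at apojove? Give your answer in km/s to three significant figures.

v ≈ 17.0 km/s

μ = GM = 6.674×10⁻¹¹ × 1.898×10²⁷ = 1.267×10¹⁷ m³/s².
Semi-major axis a = (r_p + r_a)/2 = 1.4755×10⁵ km = 1.476×10⁸ m.
Vis-viva: v² = μ(2/r − 1/a) = 1.267×10¹⁷ × (9.062×10⁻⁹ − 6.777×10⁻⁹) = 2.894×10⁸ m²/s².
v = 17010 m/s = 17.01 km/s.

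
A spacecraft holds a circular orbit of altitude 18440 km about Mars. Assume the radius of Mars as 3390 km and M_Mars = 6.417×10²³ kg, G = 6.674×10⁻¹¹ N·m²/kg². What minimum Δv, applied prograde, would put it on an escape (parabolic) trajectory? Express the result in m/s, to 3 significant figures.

Δv ≈ 580 m/s

μ = GM = 6.674×10⁻¹¹ × 6.417×10²³ = 4.283×10¹³ m³/s².
r = 3390 + 18440 = 21830 km = 2.1830×10⁷ m.
Circular speed v_c = √(μ/r) = 1401 m/s.
Escape speed v_esc = √(2μ/r) = √2 × v_c = 1981 m/s.
Δv = v_esc − v_c = 580.2 m/s.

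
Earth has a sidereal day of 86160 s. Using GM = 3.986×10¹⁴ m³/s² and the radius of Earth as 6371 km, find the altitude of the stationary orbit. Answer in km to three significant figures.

A synchronous orbit has period T, so by Kepler's third law a = (μT²/4π²)^(1/3).
μT²/4π² = 3.986×10¹⁴ × (8.616×10⁴)² / 39.48 = 7.495×10²² m³.
a = 4.216×10⁷ m = 42163 km.
Altitude h = a − R = 42163 − 6371 = 35792 km.

h_sync ≈ 35800 km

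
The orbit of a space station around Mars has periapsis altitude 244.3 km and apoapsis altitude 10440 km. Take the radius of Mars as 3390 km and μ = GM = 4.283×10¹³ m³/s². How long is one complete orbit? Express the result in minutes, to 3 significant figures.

T ≈ 413 minutes

r_p = 3390 + 244.3 = 3634.3 km = 3.6343×10⁶ m.
r_a = 3390 + 10440 = 13830 km = 1.3830×10⁷ m.
Semi-major axis a = (r_p + r_a)/2 = (3634.3 + 13830)/2 = 8732.1 km = 8.732×10⁶ m.
By Kepler's third law T = 2π√(a³/μ) = 2π × 3.943×10³ = 2.477×10⁴ s.
= 412.9 minutes.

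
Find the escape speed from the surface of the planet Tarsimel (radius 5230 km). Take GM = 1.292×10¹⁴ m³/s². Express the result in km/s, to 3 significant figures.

v_esc ≈ 7.03 km/s

r = R = 5.230×10⁶ m.
Escape speed v_esc = √(2μ/r) = √(2 × 1.292×10¹⁴ / 5.230×10⁶) = √(4.941×10⁷) = 7029 m/s.
= 7.029 km/s.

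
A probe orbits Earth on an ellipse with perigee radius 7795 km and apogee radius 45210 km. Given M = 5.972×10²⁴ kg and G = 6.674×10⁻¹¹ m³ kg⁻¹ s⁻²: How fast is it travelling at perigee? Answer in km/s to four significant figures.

μ = GM = 6.674×10⁻¹¹ × 5.972×10²⁴ = 3.986×10¹⁴ m³/s².
Semi-major axis a = (r_p + r_a)/2 = 26502 km = 2.650×10⁷ m.
Vis-viva: v² = μ(2/r − 1/a) = 3.986×10¹⁴ × (2.566×10⁻⁷ − 3.773×10⁻⁸) = 8.722×10⁷ m²/s².
v = 9339 m/s = 9.339 km/s.

v ≈ 9.339 km/s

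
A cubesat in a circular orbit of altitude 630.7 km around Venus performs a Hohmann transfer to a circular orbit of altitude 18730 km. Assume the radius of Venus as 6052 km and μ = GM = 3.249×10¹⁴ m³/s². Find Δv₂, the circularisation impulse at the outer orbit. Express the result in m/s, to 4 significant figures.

r₁ = 6052 + 630.7 = 6682.7 km = 6.6827×10⁶ m.
r₂ = 6052 + 18730 = 24782 km = 2.4782×10⁷ m.
Transfer ellipse a_t = (r₁ + r₂)/2 = 1.573×10⁷ m.
At r₁: circular v_c1 = √(μ/r₁) = 6973 m/s; transfer-periapsis v_p = √[μ(2/r₁ − 1/a_t)] = 8751 m/s.
At r₂: circular v_c2 = √(μ/r₂) = 3621 m/s; transfer-apoapsis v_a = √[μ(2/r₂ − 1/a_t)] = 2360 m/s.
Δv₂ = v_c2 − v_a = 1261 m/s.

Δv ≈ 1261 m/s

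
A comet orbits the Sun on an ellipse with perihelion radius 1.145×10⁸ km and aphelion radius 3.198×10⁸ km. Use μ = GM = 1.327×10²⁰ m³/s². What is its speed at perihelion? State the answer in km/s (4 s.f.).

v ≈ 41.31 km/s

Semi-major axis a = (r_p + r_a)/2 = 2.1715×10⁸ km = 2.172×10¹¹ m.
Vis-viva: v² = μ(2/r − 1/a) = 1.327×10²⁰ × (1.747×10⁻¹¹ − 4.605×10⁻¹²) = 1.707×10⁹ m²/s².
v = 41310 m/s = 41.31 km/s.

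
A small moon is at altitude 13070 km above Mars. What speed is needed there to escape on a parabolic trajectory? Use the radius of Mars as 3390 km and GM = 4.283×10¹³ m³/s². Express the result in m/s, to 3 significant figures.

r = 3390 + 13070 = 16460 km = 1.6460×10⁷ m.
Escape speed v_esc = √(2μ/r) = √(2 × 4.283×10¹³ / 1.646×10⁷) = √(5.204×10⁶) = 2281 m/s.

v_esc ≈ 2280 m/s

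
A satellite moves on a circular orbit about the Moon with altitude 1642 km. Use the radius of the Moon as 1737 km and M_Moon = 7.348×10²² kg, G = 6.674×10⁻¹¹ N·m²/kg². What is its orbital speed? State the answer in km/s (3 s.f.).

v ≈ 1.20 km/s

μ = GM = 6.674×10⁻¹¹ × 7.348×10²² = 4.904×10¹² m³/s².
r = 1737 + 1642 = 3379.0 km = 3.3790×10⁶ m.
For a circular orbit v = √(μ/r) = √(4.904×10¹² / 3.379×10⁶) = √(1.451×10⁶) = 1205 m/s.
That is 1.205 km/s.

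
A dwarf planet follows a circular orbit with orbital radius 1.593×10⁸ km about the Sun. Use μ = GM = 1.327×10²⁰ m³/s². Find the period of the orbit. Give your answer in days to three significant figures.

T ≈ 401 days

r = 1.593×10⁸ km = 1.593×10¹¹ m.
Kepler's third law: T = 2π√(r³/μ) = 2π√((1.593×10¹¹)³ / 1.327×10²⁰).
r³/μ = 3.046×10¹³ s², so T = 2π × 5.519×10⁶ = 3.468×10⁷ s.
Converting: 3.468×10⁷ s ÷ 86400 = 401.4 days.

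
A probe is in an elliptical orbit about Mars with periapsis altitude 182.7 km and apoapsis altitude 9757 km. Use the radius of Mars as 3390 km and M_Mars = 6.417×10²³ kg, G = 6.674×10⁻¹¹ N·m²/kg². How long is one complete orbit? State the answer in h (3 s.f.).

μ = GM = 6.674×10⁻¹¹ × 6.417×10²³ = 4.283×10¹³ m³/s².
r_p = 3390 + 182.7 = 3572.7 km = 3.5727×10⁶ m.
r_a = 3390 + 9757 = 13147 km = 1.3147×10⁷ m.
Semi-major axis a = (r_p + r_a)/2 = (3572.7 + 13147)/2 = 8359.9 km = 8.360×10⁶ m.
By Kepler's third law T = 2π√(a³/μ) = 2π × 3.694×10³ = 2.321×10⁴ s.
= 6.446 h.

T ≈ 6.45 h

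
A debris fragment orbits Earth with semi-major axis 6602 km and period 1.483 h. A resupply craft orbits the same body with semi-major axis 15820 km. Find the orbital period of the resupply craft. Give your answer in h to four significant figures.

Kepler's third law: T² ∝ a³, so T₂ = T₁ (a₂/a₁)^(3/2).
a₂/a₁ = 2.396, (a₂/a₁)^(3/2) = 3.709.
T₂ = 1.483 × 3.709 = 5.501 h.

T₂ ≈ 5.501 h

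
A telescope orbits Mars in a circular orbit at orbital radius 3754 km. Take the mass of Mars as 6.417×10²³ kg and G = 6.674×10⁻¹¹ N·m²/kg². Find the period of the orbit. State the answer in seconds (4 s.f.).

μ = GM = 6.674×10⁻¹¹ × 6.417×10²³ = 4.283×10¹³ m³/s².
r = 3754 km = 3.754×10⁶ m.
Kepler's third law: T = 2π√(r³/μ) = 2π√((3.754×10⁶)³ / 4.283×10¹³).
r³/μ = 1.235×10⁶ s², so T = 2π × 1.111×10³ = 6.983×10³ s.

T ≈ 6983 seconds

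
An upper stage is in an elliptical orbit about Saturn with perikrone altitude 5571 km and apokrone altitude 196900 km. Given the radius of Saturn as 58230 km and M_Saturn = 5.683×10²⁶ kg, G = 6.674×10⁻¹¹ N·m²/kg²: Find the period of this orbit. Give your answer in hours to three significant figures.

T ≈ 18.0 hours

μ = GM = 6.674×10⁻¹¹ × 5.683×10²⁶ = 3.793×10¹⁶ m³/s².
r_p = 58230 + 5571 = 63801 km = 6.3801×10⁷ m.
r_a = 58230 + 196900 = 255130 km = 2.5513×10⁸ m.
Semi-major axis a = (r_p + r_a)/2 = (63801 + 2.5513×10⁵)/2 = 1.5947×10⁵ km = 1.595×10⁸ m.
By Kepler's third law T = 2π√(a³/μ) = 2π × 1.034×10⁴ = 6.497×10⁴ s.
= 18.05 hours.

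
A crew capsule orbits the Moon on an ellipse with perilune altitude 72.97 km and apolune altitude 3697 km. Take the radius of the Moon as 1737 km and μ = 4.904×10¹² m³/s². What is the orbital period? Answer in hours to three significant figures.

r_p = 1737 + 72.97 = 1810.0 km = 1.8100×10⁶ m.
r_a = 1737 + 3697 = 5434.0 km = 5.4340×10⁶ m.
Semi-major axis a = (r_p + r_a)/2 = (1810.0 + 5434.0)/2 = 3622.0 km = 3.622×10⁶ m.
By Kepler's third law T = 2π√(a³/μ) = 2π × 3.113×10³ = 1.956×10⁴ s.
= 5.433 hours.

T ≈ 5.43 hours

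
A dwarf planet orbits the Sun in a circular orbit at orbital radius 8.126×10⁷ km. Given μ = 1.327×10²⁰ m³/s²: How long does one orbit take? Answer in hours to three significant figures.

T ≈ 3510 hours

r = 8.126×10⁷ km = 8.126×10¹⁰ m.
Kepler's third law: T = 2π√(r³/μ) = 2π√((8.126×10¹⁰)³ / 1.327×10²⁰).
r³/μ = 4.044×10¹² s², so T = 2π × 2.011×10⁶ = 1.263×10⁷ s.
Converting: 1.263×10⁷ s ÷ 3600 = 3510 hours.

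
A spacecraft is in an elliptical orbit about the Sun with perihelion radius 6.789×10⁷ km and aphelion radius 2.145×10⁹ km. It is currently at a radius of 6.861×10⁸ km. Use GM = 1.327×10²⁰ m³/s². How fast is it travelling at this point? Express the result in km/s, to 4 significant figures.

v ≈ 16.34 km/s

Semi-major axis a = (r_p + r_a)/2 = 1.1064×10⁹ km = 1.106×10¹² m.
Vis-viva: v² = μ(2/r − 1/a) = 1.327×10²⁰ × (2.915×10⁻¹² − 9.038×10⁻¹³) = 2.669×10⁸ m²/s².
v = 16340 m/s = 16.34 km/s.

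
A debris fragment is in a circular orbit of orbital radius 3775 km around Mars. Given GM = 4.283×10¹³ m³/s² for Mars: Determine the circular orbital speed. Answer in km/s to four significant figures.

v ≈ 3.368 km/s

r = 3775 km = 3.775×10⁶ m.
For a circular orbit v = √(μ/r) = √(4.283×10¹³ / 3.775×10⁶) = √(1.135×10⁷) = 3368 m/s.
That is 3.368 km/s.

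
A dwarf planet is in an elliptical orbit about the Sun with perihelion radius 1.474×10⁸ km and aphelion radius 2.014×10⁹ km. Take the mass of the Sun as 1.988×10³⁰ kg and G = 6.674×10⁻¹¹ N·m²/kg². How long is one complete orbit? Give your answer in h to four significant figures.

μ = GM = 6.674×10⁻¹¹ × 1.988×10³⁰ = 1.327×10²⁰ m³/s².
Semi-major axis a = (r_p + r_a)/2 = (1.4740×10⁸ + 2.0140×10⁹)/2 = 1.0807×10⁹ km = 1.081×10¹² m.
By Kepler's third law T = 2π√(a³/μ) = 2π × 9.753×10⁷ = 6.128×10⁸ s.
= 1.702×10⁵ h.

T ≈ 170200 h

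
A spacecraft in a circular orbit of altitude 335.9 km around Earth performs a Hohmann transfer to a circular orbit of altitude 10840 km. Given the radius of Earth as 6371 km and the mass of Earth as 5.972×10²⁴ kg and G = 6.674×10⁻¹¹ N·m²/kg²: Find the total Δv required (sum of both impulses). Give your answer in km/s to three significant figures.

Δv_total ≈ 2.75 km/s

μ = GM = 6.674×10⁻¹¹ × 5.972×10²⁴ = 3.986×10¹⁴ m³/s².
r₁ = 6371 + 335.9 = 6706.9 km = 6.7069×10⁶ m.
r₂ = 6371 + 10840 = 17211 km = 1.7211×10⁷ m.
Transfer ellipse a_t = (r₁ + r₂)/2 = 1.196×10⁷ m.
At r₁: circular v_c1 = √(μ/r₁) = 7709 m/s; transfer-perigee v_p = √[μ(2/r₁ − 1/a_t)] = 9248 m/s.
Δv₁ = v_p − v_c1 = 1539 m/s.
At r₂: circular v_c2 = √(μ/r₂) = 4812 m/s; transfer-apogee v_a = √[μ(2/r₂ − 1/a_t)] = 3604 m/s.
Δv₂ = v_c2 − v_a = 1208 m/s.
Total Δv = Δv₁ + Δv₂ = 2748 m/s = 2.748 km/s.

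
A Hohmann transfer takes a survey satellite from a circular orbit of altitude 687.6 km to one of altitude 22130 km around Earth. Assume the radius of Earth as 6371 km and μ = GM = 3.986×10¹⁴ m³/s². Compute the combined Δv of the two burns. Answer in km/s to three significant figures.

r₁ = 6371 + 687.6 = 7058.6 km = 7.0586×10⁶ m.
r₂ = 6371 + 22130 = 28501 km = 2.8501×10⁷ m.
Transfer ellipse a_t = (r₁ + r₂)/2 = 1.778×10⁷ m.
At r₁: circular v_c1 = √(μ/r₁) = 7515 m/s; transfer-perigee v_p = √[μ(2/r₁ − 1/a_t)] = 9514 m/s.
Δv₁ = v_p − v_c1 = 2000 m/s.
At r₂: circular v_c2 = √(μ/r₂) = 3740 m/s; transfer-apogee v_a = √[μ(2/r₂ − 1/a_t)] = 2356 m/s.
Δv₂ = v_c2 − v_a = 1383 m/s.
Total Δv = Δv₁ + Δv₂ = 3383 m/s = 3.383 km/s.

Δv_total ≈ 3.38 km/s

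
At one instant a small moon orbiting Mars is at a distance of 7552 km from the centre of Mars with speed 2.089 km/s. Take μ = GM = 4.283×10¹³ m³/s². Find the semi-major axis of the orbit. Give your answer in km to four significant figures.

r = 7.552×10⁶ m.
Vis-viva rearranged: 1/a = 2/r − v²/μ = 2.648×10⁻⁷ − 1.019×10⁻⁷ = 1.629×10⁻⁷ m⁻¹.
a = 6.137×10⁶ m = 6137.2 km.

a ≈ 6137 km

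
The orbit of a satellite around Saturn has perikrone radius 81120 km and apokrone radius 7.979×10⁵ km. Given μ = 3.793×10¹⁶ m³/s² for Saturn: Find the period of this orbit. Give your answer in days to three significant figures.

T ≈ 3.44 days

Semi-major axis a = (r_p + r_a)/2 = (81120 + 7.9790×10⁵)/2 = 4.3951×10⁵ km = 4.395×10⁸ m.
By Kepler's third law T = 2π√(a³/μ) = 2π × 4.731×10⁴ = 2.973×10⁵ s.
= 3.441 days.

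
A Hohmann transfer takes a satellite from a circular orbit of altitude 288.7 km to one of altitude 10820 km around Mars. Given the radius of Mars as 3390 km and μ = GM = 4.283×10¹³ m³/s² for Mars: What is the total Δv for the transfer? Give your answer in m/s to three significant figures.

r₁ = 3390 + 288.7 = 3678.7 km = 3.6787×10⁶ m.
r₂ = 3390 + 10820 = 14210 km = 1.4210×10⁷ m.
Transfer ellipse a_t = (r₁ + r₂)/2 = 8.944×10⁶ m.
At r₁: circular v_c1 = √(μ/r₁) = 3412 m/s; transfer-periapsis v_p = √[μ(2/r₁ − 1/a_t)] = 4301 m/s.
Δv₁ = v_p − v_c1 = 888.7 m/s.
At r₂: circular v_c2 = √(μ/r₂) = 1736 m/s; transfer-apoapsis v_a = √[μ(2/r₂ − 1/a_t)] = 1113 m/s.
Δv₂ = v_c2 − v_a = 622.7 m/s.
Total Δv = Δv₁ + Δv₂ = 1511 m/s.

Δv_total ≈ 1510 m/s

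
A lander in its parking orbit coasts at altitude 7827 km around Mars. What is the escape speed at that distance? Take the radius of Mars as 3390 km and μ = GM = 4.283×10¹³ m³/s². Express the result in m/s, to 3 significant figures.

r = 3390 + 7827 = 11217 km = 1.1217×10⁷ m.
Escape speed v_esc = √(2μ/r) = √(2 × 4.283×10¹³ / 1.122×10⁷) = √(7.637×10⁶) = 2763 m/s.

v_esc ≈ 2760 m/s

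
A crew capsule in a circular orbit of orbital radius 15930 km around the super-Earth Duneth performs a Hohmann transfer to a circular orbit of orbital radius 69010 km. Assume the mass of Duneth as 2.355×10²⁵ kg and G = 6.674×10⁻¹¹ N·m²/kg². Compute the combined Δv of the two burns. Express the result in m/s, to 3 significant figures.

μ = GM = 6.674×10⁻¹¹ × 2.355×10²⁵ = 1.572×10¹⁵ m³/s².
r₁ = 15930 km = 1.593×10⁷ m.
r₂ = 69010 km = 6.901×10⁷ m.
Transfer ellipse a_t = (r₁ + r₂)/2 = 4.247×10⁷ m.
At r₁: circular v_c1 = √(μ/r₁) = 9933 m/s; transfer-periapsis v_p = √[μ(2/r₁ − 1/a_t)] = 12660 m/s.
Δv₁ = v_p − v_c1 = 2729 m/s.
At r₂: circular v_c2 = √(μ/r₂) = 4772 m/s; transfer-apoapsis v_a = √[μ(2/r₂ − 1/a_t)] = 2923 m/s.
Δv₂ = v_c2 − v_a = 1850 m/s.
Total Δv = Δv₁ + Δv₂ = 4578 m/s.

Δv_total ≈ 4580 m/s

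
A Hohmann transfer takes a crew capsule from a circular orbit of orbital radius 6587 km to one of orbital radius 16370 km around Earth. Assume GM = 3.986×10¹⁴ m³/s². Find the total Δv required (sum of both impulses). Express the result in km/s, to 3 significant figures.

r₁ = 6587 km = 6.587×10⁶ m.
r₂ = 16370 km = 1.637×10⁷ m.
Transfer ellipse a_t = (r₁ + r₂)/2 = 1.148×10⁷ m.
At r₁: circular v_c1 = √(μ/r₁) = 7779 m/s; transfer-perigee v_p = √[μ(2/r₁ − 1/a_t)] = 9290 m/s.
Δv₁ = v_p − v_c1 = 1511 m/s.
At r₂: circular v_c2 = √(μ/r₂) = 4935 m/s; transfer-apogee v_a = √[μ(2/r₂ − 1/a_t)] = 3738 m/s.
Δv₂ = v_c2 − v_a = 1196 m/s.
Total Δv = Δv₁ + Δv₂ = 2707 m/s = 2.707 km/s.

Δv_total ≈ 2.71 km/s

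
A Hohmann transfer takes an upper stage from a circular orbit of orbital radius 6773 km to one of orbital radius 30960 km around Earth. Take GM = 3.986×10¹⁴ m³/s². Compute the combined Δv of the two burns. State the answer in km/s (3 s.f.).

Δv_total ≈ 3.59 km/s

r₁ = 6773 km = 6.773×10⁶ m.
r₂ = 30960 km = 3.096×10⁷ m.
Transfer ellipse a_t = (r₁ + r₂)/2 = 1.887×10⁷ m.
At r₁: circular v_c1 = √(μ/r₁) = 7671 m/s; transfer-perigee v_p = √[μ(2/r₁ − 1/a_t)] = 9827 m/s.
Δv₁ = v_p − v_c1 = 2156 m/s.
At r₂: circular v_c2 = √(μ/r₂) = 3588 m/s; transfer-apogee v_a = √[μ(2/r₂ − 1/a_t)] = 2150 m/s.
Δv₂ = v_c2 − v_a = 1438 m/s.
Total Δv = Δv₁ + Δv₂ = 3594 m/s = 3.594 km/s.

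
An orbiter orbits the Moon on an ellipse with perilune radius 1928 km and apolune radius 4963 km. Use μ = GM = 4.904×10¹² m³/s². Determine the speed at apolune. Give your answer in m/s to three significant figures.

v ≈ 744 m/s

Semi-major axis a = (r_p + r_a)/2 = 3445.5 km = 3.446×10⁶ m.
Vis-viva: v² = μ(2/r − 1/a) = 4.904×10¹² × (4.030×10⁻⁷ − 2.902×10⁻⁷) = 5.529×10⁵ m²/s².
v = 743.6 m/s.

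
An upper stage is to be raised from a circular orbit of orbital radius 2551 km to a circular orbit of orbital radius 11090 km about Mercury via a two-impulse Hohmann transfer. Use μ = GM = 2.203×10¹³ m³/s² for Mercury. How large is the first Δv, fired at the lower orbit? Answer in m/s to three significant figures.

Δv ≈ 809 m/s

r₁ = 2551 km = 2.551×10⁶ m.
r₂ = 11090 km = 1.109×10⁷ m.
Transfer ellipse a_t = (r₁ + r₂)/2 = 6.820×10⁶ m.
At r₁: circular v_c1 = √(μ/r₁) = 2939 m/s; transfer-periherm v_p = √[μ(2/r₁ − 1/a_t)] = 3747 m/s.
Δv₁ = v_p − v_c1 = 808.5 m/s.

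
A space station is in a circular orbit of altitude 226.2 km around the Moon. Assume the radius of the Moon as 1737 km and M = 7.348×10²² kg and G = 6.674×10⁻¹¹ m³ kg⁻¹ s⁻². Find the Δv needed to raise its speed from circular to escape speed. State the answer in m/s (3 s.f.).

Δv ≈ 655 m/s

μ = GM = 6.674×10⁻¹¹ × 7.348×10²² = 4.904×10¹² m³/s².
r = 1737 + 226.2 = 1963.2 km = 1.9632×10⁶ m.
Circular speed v_c = √(μ/r) = 1581 m/s.
Escape speed v_esc = √(2μ/r) = √2 × v_c = 2235 m/s.
Δv = v_esc − v_c = 654.7 m/s.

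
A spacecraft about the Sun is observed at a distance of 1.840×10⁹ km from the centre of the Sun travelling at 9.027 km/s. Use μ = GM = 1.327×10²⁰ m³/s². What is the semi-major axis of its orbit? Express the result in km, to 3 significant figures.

r = 1.840×10¹² m.
Vis-viva rearranged: 1/a = 2/r − v²/μ = 1.087×10⁻¹² − 6.141×10⁻¹³ = 4.729×10⁻¹³ m⁻¹.
a = 2.115×10¹² m = 2.1147×10⁹ km.

a ≈ 2.11×10⁹ km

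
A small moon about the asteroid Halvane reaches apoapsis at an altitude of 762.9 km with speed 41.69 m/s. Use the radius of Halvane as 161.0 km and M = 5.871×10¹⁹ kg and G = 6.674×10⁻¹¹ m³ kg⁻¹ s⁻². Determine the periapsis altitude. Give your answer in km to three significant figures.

μ = GM = 6.674×10⁻¹¹ × 5.871×10¹⁹ = 3.918×10⁹ m³/s².
r_a = 161.0 + 762.9 = 923.90 km = 9.239×10⁵ m.
Specific energy ε = v²/2 − μ/r = -3.372×10³ J/kg, so a = −μ/(2ε) = 5.810×10⁵ m.
The apsides satisfy r_p + r_a = 2a, so the periapsis radius is 2a − r_a = 2.381×10⁵ m = 238.10 km.
Periapsis altitude = 238.10 − 161.0 = 77.105 km.

periapsis altitude ≈ 77.1 km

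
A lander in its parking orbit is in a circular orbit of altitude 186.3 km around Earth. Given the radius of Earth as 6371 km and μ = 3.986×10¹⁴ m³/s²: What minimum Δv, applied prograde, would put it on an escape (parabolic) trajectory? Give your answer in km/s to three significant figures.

Δv ≈ 3.23 km/s

r = 6371 + 186.3 = 6557.3 km = 6.5573×10⁶ m.
Circular speed v_c = √(μ/r) = 7797 m/s.
Escape speed v_esc = √(2μ/r) = √2 × v_c = 11030 m/s.
Δv = v_esc − v_c = 3229 m/s = 3.229 km/s.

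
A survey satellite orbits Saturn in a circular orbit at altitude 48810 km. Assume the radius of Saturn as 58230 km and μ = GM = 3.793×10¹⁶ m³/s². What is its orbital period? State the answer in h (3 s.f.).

r = 58230 + 48810 = 107040 km = 1.0704×10⁸ m.
Kepler's third law: T = 2π√(r³/μ) = 2π√((1.070×10⁸)³ / 3.793×10¹⁶).
r³/μ = 3.233×10⁷ s², so T = 2π × 5.686×10³ = 3.573×10⁴ s.
Converting: 3.573×10⁴ s ÷ 3600 = 9.924 h.

T ≈ 9.92 h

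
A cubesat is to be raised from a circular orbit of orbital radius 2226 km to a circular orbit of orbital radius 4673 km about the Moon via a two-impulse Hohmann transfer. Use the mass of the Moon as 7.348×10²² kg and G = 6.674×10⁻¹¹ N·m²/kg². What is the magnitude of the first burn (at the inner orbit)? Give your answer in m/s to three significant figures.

Δv ≈ 243 m/s

μ = GM = 6.674×10⁻¹¹ × 7.348×10²² = 4.904×10¹² m³/s².
r₁ = 2226 km = 2.226×10⁶ m.
r₂ = 4673 km = 4.673×10⁶ m.
Transfer ellipse a_t = (r₁ + r₂)/2 = 3.450×10⁶ m.
At r₁: circular v_c1 = √(μ/r₁) = 1484 m/s; transfer-perilune v_p = √[μ(2/r₁ − 1/a_t)] = 1728 m/s.
Δv₁ = v_p − v_c1 = 243.3 m/s.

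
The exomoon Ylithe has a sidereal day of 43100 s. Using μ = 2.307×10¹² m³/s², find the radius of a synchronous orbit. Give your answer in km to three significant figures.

r_sync ≈ 4770 km

A synchronous orbit has period T, so by Kepler's third law a = (μT²/4π²)^(1/3).
μT²/4π² = 2.307×10¹² × (4.310×10⁴)² / 39.48 = 1.086×10²⁰ m³.
a = 4.770×10⁶ m = 4770.3 km.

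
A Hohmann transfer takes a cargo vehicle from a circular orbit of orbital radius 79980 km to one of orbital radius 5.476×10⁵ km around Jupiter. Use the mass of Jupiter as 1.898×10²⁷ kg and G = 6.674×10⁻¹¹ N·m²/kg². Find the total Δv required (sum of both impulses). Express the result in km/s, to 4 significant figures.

μ = GM = 6.674×10⁻¹¹ × 1.898×10²⁷ = 1.267×10¹⁷ m³/s².
r₁ = 79980 km = 7.998×10⁷ m.
r₂ = 5.476×10⁵ km = 5.476×10⁸ m.
Transfer ellipse a_t = (r₁ + r₂)/2 = 3.138×10⁸ m.
At r₁: circular v_c1 = √(μ/r₁) = 39800 m/s; transfer-perijove v_p = √[μ(2/r₁ − 1/a_t)] = 52570 m/s.
Δv₁ = v_p − v_c1 = 12780 m/s.
At r₂: circular v_c2 = √(μ/r₂) = 15210 m/s; transfer-apojove v_a = √[μ(2/r₂ − 1/a_t)] = 7679 m/s.
Δv₂ = v_c2 − v_a = 7531 m/s.
Total Δv = Δv₁ + Δv₂ = 20310 m/s = 20.31 km/s.

Δv_total ≈ 20.31 km/s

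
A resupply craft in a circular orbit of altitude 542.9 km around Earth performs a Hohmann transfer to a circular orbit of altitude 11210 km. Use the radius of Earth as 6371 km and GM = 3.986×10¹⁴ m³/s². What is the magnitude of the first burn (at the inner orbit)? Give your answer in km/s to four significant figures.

r₁ = 6371 + 542.9 = 6913.9 km = 6.9139×10⁶ m.
r₂ = 6371 + 11210 = 17581 km = 1.7581×10⁷ m.
Transfer ellipse a_t = (r₁ + r₂)/2 = 1.225×10⁷ m.
At r₁: circular v_c1 = √(μ/r₁) = 7593 m/s; transfer-perigee v_p = √[μ(2/r₁ − 1/a_t)] = 9097 m/s.
Δv₁ = v_p − v_c1 = 1504 m/s.
= 1.504 km/s.

Δv ≈ 1.504 km/s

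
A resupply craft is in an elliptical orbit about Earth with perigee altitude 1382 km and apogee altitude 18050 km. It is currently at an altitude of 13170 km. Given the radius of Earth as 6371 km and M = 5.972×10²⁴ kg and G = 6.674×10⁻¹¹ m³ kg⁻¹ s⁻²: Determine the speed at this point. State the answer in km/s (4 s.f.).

v ≈ 4.002 km/s

μ = GM = 6.674×10⁻¹¹ × 5.972×10²⁴ = 3.986×10¹⁴ m³/s².
r_p = 6371 + 1382 = 7753.0 km = 7.7530×10⁶ m.
r_a = 6371 + 18050 = 24421 km = 2.4421×10⁷ m.
r = 6371 + 13170 = 19541 km = 1.954×10⁷ m.
Semi-major axis a = (r_p + r_a)/2 = 16087 km = 1.609×10⁷ m.
Vis-viva: v² = μ(2/r − 1/a) = 3.986×10¹⁴ × (1.023×10⁻⁷ − 6.216×10⁻⁸) = 1.602×10⁷ m²/s².
v = 4002 m/s = 4.002 km/s.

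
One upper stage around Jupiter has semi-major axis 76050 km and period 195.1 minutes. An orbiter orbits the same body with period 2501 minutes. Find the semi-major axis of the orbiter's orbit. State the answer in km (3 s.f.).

a₂ ≈ 4.17×10⁵ km

Kepler's third law: a³ ∝ T², so a₂ = a₁ (T₂/T₁)^(2/3).
T₂/T₁ = 12.82, (T₂/T₁)^(2/3) = 5.477.
a₂ = 76050 × 5.477 = 4.166×10⁵ km.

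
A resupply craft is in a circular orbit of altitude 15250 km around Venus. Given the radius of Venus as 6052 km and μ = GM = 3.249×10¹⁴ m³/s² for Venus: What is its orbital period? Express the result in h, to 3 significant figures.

T ≈ 9.52 h

r = 6052 + 15250 = 21302 km = 2.1302×10⁷ m.
Kepler's third law: T = 2π√(r³/μ) = 2π√((2.130×10⁷)³ / 3.249×10¹⁴).
r³/μ = 2.975×10⁷ s², so T = 2π × 5.455×10³ = 3.427×10⁴ s.
Converting: 3.427×10⁴ s ÷ 3600 = 9.520 h.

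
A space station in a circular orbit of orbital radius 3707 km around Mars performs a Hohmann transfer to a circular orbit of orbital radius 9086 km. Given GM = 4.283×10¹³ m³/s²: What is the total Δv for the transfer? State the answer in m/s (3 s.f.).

r₁ = 3707 km = 3.707×10⁶ m.
r₂ = 9086 km = 9.086×10⁶ m.
Transfer ellipse a_t = (r₁ + r₂)/2 = 6.396×10⁶ m.
At r₁: circular v_c1 = √(μ/r₁) = 3399 m/s; transfer-periapsis v_p = √[μ(2/r₁ − 1/a_t)] = 4051 m/s.
Δv₁ = v_p − v_c1 = 652.1 m/s.
At r₂: circular v_c2 = √(μ/r₂) = 2171 m/s; transfer-apoapsis v_a = √[μ(2/r₂ − 1/a_t)] = 1653 m/s.
Δv₂ = v_c2 − v_a = 518.3 m/s.
Total Δv = Δv₁ + Δv₂ = 1170 m/s.

Δv_total ≈ 1170 m/s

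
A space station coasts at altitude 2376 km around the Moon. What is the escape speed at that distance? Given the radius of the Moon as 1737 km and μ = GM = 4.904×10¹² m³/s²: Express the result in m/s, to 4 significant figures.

r = 1737 + 2376 = 4113.0 km = 4.1130×10⁶ m.
Escape speed v_esc = √(2μ/r) = √(2 × 4.904×10¹² / 4.113×10⁶) = √(2.385×10⁶) = 1544 m/s.

v_esc ≈ 1544 m/s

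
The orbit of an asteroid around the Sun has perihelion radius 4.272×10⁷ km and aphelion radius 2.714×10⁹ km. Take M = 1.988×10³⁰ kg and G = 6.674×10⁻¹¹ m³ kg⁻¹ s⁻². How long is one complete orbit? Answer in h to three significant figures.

T ≈ 245000 h

μ = GM = 6.674×10⁻¹¹ × 1.988×10³⁰ = 1.327×10²⁰ m³/s².
Semi-major axis a = (r_p + r_a)/2 = (4.2720×10⁷ + 2.7140×10⁹)/2 = 1.3784×10⁹ km = 1.378×10¹² m.
By Kepler's third law T = 2π√(a³/μ) = 2π × 1.405×10⁸ = 8.827×10⁸ s.
= 2.452×10⁵ h.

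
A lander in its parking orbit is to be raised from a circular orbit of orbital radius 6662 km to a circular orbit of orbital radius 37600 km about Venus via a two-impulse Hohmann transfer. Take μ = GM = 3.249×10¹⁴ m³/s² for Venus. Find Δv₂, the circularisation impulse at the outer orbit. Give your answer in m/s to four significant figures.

Δv ≈ 1327 m/s

r₁ = 6662 km = 6.662×10⁶ m.
r₂ = 37600 km = 3.760×10⁷ m.
Transfer ellipse a_t = (r₁ + r₂)/2 = 2.213×10⁷ m.
At r₁: circular v_c1 = √(μ/r₁) = 6983 m/s; transfer-periapsis v_p = √[μ(2/r₁ − 1/a_t)] = 9103 m/s.
At r₂: circular v_c2 = √(μ/r₂) = 2940 m/s; transfer-apoapsis v_a = √[μ(2/r₂ − 1/a_t)] = 1613 m/s.
Δv₂ = v_c2 − v_a = 1327 m/s.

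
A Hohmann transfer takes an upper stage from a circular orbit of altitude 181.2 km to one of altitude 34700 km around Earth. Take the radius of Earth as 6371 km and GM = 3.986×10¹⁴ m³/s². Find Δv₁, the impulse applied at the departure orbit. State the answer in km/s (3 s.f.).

r₁ = 6371 + 181.2 = 6552.2 km = 6.5522×10⁶ m.
r₂ = 6371 + 34700 = 41071 km = 4.1071×10⁷ m.
Transfer ellipse a_t = (r₁ + r₂)/2 = 2.381×10⁷ m.
At r₁: circular v_c1 = √(μ/r₁) = 7800 m/s; transfer-perigee v_p = √[μ(2/r₁ − 1/a_t)] = 10240 m/s.
Δv₁ = v_p − v_c1 = 2444 m/s.
= 2.444 km/s.

Δv ≈ 2.44 km/s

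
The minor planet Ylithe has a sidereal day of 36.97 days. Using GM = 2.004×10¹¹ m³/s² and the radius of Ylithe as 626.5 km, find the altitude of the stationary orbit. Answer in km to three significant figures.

h_sync ≈ 36600 km

T = 36.97 days = 3.194×10⁶ s.
A synchronous orbit has period T, so by Kepler's third law a = (μT²/4π²)^(1/3).
μT²/4π² = 2.004×10¹¹ × (3.194×10⁶)² / 39.48 = 5.179×10²² m³.
a = 3.728×10⁷ m = 37275 km.
Altitude h = a − R = 37275 − 626.5 = 36649 km.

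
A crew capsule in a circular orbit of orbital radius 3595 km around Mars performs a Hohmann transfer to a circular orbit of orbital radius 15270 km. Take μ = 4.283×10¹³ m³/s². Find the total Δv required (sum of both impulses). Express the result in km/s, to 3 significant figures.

Δv_total ≈ 1.58 km/s

r₁ = 3595 km = 3.595×10⁶ m.
r₂ = 15270 km = 1.527×10⁷ m.
Transfer ellipse a_t = (r₁ + r₂)/2 = 9.432×10⁶ m.
At r₁: circular v_c1 = √(μ/r₁) = 3452 m/s; transfer-periapsis v_p = √[μ(2/r₁ − 1/a_t)] = 4392 m/s.
Δv₁ = v_p − v_c1 = 940.0 m/s.
At r₂: circular v_c2 = √(μ/r₂) = 1675 m/s; transfer-apoapsis v_a = √[μ(2/r₂ − 1/a_t)] = 1034 m/s.
Δv₂ = v_c2 − v_a = 640.8 m/s.
Total Δv = Δv₁ + Δv₂ = 1581 m/s = 1.581 km/s.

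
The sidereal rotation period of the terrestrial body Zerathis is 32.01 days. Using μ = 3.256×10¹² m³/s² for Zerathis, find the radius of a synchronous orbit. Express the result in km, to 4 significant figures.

r_sync ≈ 85760 km

T = 32.01 days = 2.766×10⁶ s.
A synchronous orbit has period T, so by Kepler's third law a = (μT²/4π²)^(1/3).
μT²/4π² = 3.256×10¹² × (2.766×10⁶)² / 39.48 = 6.308×10²³ m³.
a = 8.576×10⁷ m = 85765 km.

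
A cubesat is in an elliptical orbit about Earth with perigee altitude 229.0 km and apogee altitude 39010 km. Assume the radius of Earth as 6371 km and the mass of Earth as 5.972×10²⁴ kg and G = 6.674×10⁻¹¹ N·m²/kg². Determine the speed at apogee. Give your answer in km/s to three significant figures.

v ≈ 1.49 km/s

μ = GM = 6.674×10⁻¹¹ × 5.972×10²⁴ = 3.986×10¹⁴ m³/s².
r_p = 6371 + 229.0 = 6600.0 km = 6.6000×10⁶ m.
r_a = 6371 + 39010 = 45381 km = 4.5381×10⁷ m.
Semi-major axis a = (r_p + r_a)/2 = 25990 km = 2.599×10⁷ m.
Vis-viva: v² = μ(2/r − 1/a) = 3.986×10¹⁴ × (4.407×10⁻⁸ − 3.848×10⁻⁸) = 2.230×10⁶ m²/s².
v = 1493 m/s = 1.493 km/s.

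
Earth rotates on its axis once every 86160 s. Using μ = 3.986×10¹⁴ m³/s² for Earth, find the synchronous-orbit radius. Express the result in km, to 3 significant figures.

A synchronous orbit has period T, so by Kepler's third law a = (μT²/4π²)^(1/3).
μT²/4π² = 3.986×10¹⁴ × (8.616×10⁴)² / 39.48 = 7.495×10²² m³.
a = 4.216×10⁷ m = 42163 km.

r_sync ≈ 42200 km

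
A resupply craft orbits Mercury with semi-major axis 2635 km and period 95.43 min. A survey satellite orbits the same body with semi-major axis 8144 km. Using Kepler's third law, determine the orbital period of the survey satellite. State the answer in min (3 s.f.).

T₂ ≈ 519 min

Kepler's third law: T² ∝ a³, so T₂ = T₁ (a₂/a₁)^(3/2).
a₂/a₁ = 3.091, (a₂/a₁)^(3/2) = 5.434.
T₂ = 95.43 × 5.434 = 518.5 min.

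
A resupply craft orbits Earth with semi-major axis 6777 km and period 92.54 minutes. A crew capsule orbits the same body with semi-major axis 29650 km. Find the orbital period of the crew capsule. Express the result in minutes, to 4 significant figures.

Kepler's third law: T² ∝ a³, so T₂ = T₁ (a₂/a₁)^(3/2).
a₂/a₁ = 4.375, (a₂/a₁)^(3/2) = 9.151.
T₂ = 92.54 × 9.151 = 846.9 minutes.

T₂ ≈ 846.9 minutes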